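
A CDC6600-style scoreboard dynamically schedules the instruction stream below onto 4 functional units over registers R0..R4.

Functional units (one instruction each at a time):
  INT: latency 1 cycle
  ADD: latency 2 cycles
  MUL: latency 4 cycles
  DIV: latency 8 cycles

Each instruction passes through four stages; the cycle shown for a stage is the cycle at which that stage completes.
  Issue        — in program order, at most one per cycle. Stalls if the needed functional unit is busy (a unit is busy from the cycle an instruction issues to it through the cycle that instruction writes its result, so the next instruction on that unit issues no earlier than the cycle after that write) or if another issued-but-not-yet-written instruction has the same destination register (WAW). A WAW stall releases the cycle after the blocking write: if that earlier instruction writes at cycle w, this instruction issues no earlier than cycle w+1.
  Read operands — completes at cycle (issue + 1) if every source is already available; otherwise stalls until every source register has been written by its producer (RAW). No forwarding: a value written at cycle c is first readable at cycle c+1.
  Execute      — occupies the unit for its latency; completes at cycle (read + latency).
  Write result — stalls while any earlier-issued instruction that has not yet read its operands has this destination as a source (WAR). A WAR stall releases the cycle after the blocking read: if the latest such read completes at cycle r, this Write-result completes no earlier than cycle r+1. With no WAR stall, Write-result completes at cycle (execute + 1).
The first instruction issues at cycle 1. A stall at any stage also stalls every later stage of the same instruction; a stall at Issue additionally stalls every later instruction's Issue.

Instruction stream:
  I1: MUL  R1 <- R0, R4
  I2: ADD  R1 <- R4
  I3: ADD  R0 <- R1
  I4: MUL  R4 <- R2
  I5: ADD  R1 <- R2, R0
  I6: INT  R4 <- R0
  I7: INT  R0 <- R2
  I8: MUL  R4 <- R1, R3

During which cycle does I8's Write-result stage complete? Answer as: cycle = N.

cycle = 32

cycle 1: I1 issues→MUL
cycle 2: I1 reads
cycle 6: I1 exec-done
cycle 7: I1 writes R1
cycle 8: I2 issues→ADD
cycle 9: I2 reads
cycle 11: I2 exec-done
cycle 12: I2 writes R1
cycle 13: I3 issues→ADD
cycle 14: I3 reads | I4 issues→MUL
cycle 15: I4 reads
cycle 16: I3 exec-done
cycle 17: I3 writes R0
cycle 18: I5 issues→ADD
cycle 19: I4 exec-done | I5 reads
cycle 20: I4 writes R4
cycle 21: I5 exec-done | I6 issues→INT
cycle 22: I5 writes R1 | I6 reads
cycle 23: I6 exec-done
cycle 24: I6 writes R4
cycle 25: I7 issues→INT
cycle 26: I7 reads | I8 issues→MUL
cycle 27: I7 exec-done | I8 reads
cycle 28: I7 writes R0
cycle 31: I8 exec-done
cycle 32: I8 writes R4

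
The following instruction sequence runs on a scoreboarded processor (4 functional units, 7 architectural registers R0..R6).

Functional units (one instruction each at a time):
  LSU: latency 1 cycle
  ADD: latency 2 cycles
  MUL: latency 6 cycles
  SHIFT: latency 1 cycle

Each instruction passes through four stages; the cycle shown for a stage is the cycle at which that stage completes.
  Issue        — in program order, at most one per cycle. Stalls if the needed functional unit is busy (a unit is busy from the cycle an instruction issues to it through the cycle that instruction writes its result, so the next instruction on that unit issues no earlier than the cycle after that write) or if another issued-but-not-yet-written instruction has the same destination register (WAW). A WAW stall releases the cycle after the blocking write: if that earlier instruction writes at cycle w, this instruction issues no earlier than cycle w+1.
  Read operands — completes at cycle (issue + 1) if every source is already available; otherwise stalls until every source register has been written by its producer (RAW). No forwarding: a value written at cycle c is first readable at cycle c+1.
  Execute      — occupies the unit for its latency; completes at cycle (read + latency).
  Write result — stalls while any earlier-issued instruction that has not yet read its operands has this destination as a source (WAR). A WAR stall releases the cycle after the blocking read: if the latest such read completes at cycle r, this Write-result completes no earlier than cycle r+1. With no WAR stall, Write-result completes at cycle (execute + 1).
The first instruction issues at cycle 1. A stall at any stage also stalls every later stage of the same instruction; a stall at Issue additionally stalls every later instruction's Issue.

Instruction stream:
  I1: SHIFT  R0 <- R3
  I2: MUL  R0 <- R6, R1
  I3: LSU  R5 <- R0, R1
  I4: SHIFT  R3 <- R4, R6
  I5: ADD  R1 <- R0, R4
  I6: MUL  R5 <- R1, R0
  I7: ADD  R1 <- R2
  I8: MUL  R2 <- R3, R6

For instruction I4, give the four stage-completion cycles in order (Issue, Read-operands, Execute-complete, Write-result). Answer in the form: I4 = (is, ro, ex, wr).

  I1 | 1 | 2 | 3 | 4
  I2 | 5 | 6 | 12 | 13   WAW R0: wait I1 write@4
  I3 | 6 | 14 | 15 | 16   RAW R0: wait I2 write@13
  I4 | 7 | 8 | 9 | 10
  I5 | 8 | 14 | 16 | 17   RAW R0: wait I2 write@13
  I6 | 17 | 18 | 24 | 25   WAW R5: wait I3 write@16
  I7 | 18 | 19 | 21 | 22
  I8 | 26 | 27 | 33 | 34   struct: MUL busy until I6 writes@25

I4 = (7, 8, 9, 10)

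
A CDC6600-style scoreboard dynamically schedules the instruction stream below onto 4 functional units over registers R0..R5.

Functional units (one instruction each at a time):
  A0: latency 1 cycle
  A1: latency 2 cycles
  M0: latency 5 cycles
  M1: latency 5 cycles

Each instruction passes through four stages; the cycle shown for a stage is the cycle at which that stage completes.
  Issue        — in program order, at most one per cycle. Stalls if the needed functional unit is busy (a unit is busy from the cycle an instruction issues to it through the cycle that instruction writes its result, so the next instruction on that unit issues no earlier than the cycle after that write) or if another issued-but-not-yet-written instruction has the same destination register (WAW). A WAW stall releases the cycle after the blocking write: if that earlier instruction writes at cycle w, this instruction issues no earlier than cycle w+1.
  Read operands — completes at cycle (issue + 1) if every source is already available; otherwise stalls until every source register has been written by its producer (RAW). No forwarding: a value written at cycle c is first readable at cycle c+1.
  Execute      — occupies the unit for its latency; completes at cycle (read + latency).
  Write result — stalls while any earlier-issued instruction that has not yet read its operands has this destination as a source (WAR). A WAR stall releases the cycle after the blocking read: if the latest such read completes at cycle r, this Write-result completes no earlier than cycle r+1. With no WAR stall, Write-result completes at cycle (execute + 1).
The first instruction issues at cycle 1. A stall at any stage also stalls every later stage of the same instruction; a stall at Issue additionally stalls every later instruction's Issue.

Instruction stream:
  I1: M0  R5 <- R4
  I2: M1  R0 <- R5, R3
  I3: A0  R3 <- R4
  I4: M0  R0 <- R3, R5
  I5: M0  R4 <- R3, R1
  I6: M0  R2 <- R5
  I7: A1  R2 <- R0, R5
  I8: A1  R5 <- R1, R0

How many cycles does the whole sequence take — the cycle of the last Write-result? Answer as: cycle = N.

cycle = 49

1) issue 1, read 2, done 7, write 8
2) issue 2, read 9, done 14, write 15  <RAW R5: wait I1 write@8>
3) issue 3, read 4, done 5, write 10  <WAR R3: wait I2 read@9>
4) issue 16, read 17, done 22, write 23  <WAW R0: wait I2 write@15>
5) issue 24, read 25, done 30, write 31  <struct: M0 busy until I4 writes@23>
6) issue 32, read 33, done 38, write 39  <struct: M0 busy until I5 writes@31>
7) issue 40, read 41, done 43, write 44  <WAW R2: wait I6 write@39>
8) issue 45, read 46, done 48, write 49  <struct: A1 busy until I7 writes@44>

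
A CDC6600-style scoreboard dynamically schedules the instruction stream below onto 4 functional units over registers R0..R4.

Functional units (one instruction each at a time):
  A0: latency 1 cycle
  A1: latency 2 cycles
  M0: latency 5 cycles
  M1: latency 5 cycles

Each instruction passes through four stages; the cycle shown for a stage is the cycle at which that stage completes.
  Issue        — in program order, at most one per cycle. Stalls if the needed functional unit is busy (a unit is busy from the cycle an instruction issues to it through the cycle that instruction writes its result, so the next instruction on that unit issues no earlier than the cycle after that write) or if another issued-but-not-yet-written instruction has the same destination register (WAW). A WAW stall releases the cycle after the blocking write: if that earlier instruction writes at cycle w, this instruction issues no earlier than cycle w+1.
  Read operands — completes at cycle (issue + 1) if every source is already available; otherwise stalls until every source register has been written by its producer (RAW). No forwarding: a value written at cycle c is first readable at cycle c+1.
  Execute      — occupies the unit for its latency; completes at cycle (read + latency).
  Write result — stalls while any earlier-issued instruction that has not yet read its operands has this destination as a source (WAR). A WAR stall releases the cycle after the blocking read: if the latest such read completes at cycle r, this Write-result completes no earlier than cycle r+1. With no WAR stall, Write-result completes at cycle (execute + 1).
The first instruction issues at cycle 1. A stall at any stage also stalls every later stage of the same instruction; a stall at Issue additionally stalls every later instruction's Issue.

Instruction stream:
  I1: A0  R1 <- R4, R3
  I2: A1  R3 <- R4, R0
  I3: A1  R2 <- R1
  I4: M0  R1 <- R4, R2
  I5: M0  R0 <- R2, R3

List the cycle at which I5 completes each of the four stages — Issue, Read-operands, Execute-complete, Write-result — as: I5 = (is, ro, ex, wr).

I5 = (19, 20, 25, 26)

c1: issue I1 (A0)
c2: I1 read-ops · issue I2 (A1)
c3: I1 finished on A0 · I2 read-ops
c4: I1→R1
c5: I2 finished on A1
c6: I2→R3
c7: issue I3 (A1)
c8: I3 read-ops · issue I4 (M0)
c10: I3 finished on A1
c11: I3→R2
c12: I4 read-ops
c17: I4 finished on M0
c18: I4→R1
c19: issue I5 (M0)
c20: I5 read-ops
c25: I5 finished on M0
c26: I5→R0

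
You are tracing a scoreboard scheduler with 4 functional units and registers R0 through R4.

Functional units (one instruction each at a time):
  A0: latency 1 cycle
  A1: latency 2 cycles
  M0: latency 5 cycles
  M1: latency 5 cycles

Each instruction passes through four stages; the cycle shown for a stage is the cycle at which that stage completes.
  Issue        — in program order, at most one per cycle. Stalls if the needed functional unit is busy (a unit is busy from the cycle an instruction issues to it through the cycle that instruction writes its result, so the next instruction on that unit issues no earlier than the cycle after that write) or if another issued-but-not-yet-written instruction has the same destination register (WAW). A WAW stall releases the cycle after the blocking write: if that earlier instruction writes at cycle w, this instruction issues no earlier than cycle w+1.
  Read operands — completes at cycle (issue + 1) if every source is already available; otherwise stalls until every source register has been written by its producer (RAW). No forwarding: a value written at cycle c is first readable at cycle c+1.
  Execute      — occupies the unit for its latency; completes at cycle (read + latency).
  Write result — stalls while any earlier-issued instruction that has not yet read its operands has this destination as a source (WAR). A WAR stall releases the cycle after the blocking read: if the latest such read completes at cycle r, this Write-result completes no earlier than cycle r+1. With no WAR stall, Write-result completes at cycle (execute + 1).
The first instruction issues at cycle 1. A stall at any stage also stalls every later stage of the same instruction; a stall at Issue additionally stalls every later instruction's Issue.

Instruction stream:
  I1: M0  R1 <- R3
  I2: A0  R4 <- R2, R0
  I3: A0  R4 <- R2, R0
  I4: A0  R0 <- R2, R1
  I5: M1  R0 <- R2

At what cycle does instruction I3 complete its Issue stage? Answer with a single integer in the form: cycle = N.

[1] I1 issues→M0
[2] I1 reads; I2 issues→A0
[3] I2 reads
[4] I2 exec-done
[5] I2 writes R4
[6] I3 issues→A0
[7] I1 exec-done; I3 reads
[8] I1 writes R1; I3 exec-done
[9] I3 writes R4
[10] I4 issues→A0
[11] I4 reads
[12] I4 exec-done
[13] I4 writes R0
[14] I5 issues→M1
[15] I5 reads
[20] I5 exec-done
[21] I5 writes R0

cycle = 6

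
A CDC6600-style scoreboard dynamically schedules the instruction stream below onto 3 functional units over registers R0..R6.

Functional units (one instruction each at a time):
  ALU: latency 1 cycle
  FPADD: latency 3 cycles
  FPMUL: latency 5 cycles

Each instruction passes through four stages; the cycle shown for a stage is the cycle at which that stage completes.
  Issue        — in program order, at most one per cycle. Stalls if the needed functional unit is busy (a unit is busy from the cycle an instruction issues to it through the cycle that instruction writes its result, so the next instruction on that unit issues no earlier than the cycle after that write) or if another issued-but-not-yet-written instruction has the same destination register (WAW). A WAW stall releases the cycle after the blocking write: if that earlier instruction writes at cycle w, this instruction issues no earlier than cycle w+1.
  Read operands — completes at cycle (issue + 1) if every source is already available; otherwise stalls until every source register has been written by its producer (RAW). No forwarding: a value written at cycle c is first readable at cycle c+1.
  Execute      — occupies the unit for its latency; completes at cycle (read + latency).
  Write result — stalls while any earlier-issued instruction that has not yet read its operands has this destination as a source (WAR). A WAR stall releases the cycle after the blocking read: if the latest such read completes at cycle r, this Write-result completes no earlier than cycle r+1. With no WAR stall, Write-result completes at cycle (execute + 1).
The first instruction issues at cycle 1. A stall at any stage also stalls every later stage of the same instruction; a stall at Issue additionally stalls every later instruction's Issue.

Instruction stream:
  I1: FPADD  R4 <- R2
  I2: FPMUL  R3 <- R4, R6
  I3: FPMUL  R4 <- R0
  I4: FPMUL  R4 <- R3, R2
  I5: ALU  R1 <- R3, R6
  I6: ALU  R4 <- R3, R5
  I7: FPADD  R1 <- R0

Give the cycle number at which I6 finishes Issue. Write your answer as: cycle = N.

[1] I1→FPADD
[2] I1 RO | I2→FPMUL
[5] I1 EX
[6] I1 WR R4
[7] I2 RO
[12] I2 EX
[13] I2 WR R3
[14] I3→FPMUL
[15] I3 RO
[20] I3 EX
[21] I3 WR R4
[22] I4→FPMUL
[23] I4 RO | I5→ALU
[24] I5 RO
[25] I5 EX
[26] I5 WR R1
[28] I4 EX
[29] I4 WR R4
[30] I6→ALU
[31] I6 RO | I7→FPADD
[32] I6 EX | I7 RO
[33] I6 WR R4
[35] I7 EX
[36] I7 WR R1

cycle = 30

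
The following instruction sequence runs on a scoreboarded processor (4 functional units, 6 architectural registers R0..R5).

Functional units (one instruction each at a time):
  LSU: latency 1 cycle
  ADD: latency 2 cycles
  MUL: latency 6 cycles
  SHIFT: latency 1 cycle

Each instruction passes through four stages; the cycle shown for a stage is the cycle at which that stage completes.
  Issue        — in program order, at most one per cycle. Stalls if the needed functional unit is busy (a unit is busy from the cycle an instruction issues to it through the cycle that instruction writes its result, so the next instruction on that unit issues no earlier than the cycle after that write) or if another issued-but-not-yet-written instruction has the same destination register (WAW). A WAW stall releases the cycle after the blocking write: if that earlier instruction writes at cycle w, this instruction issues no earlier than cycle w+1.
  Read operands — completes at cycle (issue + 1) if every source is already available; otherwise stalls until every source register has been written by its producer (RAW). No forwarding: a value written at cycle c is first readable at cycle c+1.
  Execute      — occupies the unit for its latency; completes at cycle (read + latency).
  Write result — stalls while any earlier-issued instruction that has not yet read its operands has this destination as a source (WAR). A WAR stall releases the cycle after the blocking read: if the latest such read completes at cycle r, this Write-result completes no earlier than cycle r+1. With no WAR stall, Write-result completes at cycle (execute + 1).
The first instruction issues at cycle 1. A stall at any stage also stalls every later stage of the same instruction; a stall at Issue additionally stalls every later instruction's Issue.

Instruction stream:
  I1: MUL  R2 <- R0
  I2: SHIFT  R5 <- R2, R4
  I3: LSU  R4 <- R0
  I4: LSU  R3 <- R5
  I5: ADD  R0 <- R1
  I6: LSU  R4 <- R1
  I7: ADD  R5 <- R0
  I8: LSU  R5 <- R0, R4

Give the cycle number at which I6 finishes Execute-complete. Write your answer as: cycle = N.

cycle = 18

c1: issue I1 (MUL)
c2: I1 read-ops | issue I2 (SHIFT)
c3: issue I3 (LSU)
c4: I3 read-ops
c5: I3 finished on LSU
c8: I1 finished on MUL
c9: I1→R2
c10: I2 read-ops
c11: I2 finished on SHIFT | I3→R4
c12: I2→R5 | issue I4 (LSU)
c13: I4 read-ops | issue I5 (ADD)
c14: I4 finished on LSU | I5 read-ops
c15: I4→R3
c16: I5 finished on ADD | issue I6 (LSU)
c17: I5→R0 | I6 read-ops
c18: I6 finished on LSU | issue I7 (ADD)
c19: I6→R4 | I7 read-ops
c21: I7 finished on ADD
c22: I7→R5
c23: issue I8 (LSU)
c24: I8 read-ops
c25: I8 finished on LSU
c26: I8→R5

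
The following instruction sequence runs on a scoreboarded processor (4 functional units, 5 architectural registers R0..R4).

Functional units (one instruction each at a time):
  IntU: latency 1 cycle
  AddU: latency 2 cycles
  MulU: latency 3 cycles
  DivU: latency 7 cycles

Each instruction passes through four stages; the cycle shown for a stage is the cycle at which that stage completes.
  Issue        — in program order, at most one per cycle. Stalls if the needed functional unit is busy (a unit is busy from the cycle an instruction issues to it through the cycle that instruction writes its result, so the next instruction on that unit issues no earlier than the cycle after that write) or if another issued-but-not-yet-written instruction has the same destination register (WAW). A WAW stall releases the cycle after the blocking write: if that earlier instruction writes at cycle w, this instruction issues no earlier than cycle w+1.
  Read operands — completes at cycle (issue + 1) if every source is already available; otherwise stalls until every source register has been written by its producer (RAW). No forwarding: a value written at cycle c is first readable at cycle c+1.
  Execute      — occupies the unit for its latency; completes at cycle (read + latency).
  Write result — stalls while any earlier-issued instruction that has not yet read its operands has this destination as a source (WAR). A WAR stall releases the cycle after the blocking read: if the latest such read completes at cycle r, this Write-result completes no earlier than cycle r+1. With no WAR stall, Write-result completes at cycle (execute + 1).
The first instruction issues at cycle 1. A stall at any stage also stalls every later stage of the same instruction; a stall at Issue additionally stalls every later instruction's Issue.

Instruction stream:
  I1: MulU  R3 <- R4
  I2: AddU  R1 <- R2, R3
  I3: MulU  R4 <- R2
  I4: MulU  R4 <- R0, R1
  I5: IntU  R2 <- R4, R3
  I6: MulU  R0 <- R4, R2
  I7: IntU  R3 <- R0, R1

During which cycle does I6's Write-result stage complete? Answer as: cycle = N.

cycle = 26

1) issue 1, read 2, done 5, write 6
2) issue 2, read 7, done 9, write 10  <RAW R3: wait I1 write@6>
3) issue 7, read 8, done 11, write 12  <struct: MulU busy until I1 writes@6>
4) issue 13, read 14, done 17, write 18  <struct: MulU busy until I3 writes@12>
5) issue 14, read 19, done 20, write 21  <RAW R4: wait I4 write@18>
6) issue 19, read 22, done 25, write 26  <struct: MulU busy until I4 writes@18 / RAW R2: wait I5 write@21>
7) issue 22, read 27, done 28, write 29  <struct: IntU busy until I5 writes@21 / RAW R0: wait I6 write@26>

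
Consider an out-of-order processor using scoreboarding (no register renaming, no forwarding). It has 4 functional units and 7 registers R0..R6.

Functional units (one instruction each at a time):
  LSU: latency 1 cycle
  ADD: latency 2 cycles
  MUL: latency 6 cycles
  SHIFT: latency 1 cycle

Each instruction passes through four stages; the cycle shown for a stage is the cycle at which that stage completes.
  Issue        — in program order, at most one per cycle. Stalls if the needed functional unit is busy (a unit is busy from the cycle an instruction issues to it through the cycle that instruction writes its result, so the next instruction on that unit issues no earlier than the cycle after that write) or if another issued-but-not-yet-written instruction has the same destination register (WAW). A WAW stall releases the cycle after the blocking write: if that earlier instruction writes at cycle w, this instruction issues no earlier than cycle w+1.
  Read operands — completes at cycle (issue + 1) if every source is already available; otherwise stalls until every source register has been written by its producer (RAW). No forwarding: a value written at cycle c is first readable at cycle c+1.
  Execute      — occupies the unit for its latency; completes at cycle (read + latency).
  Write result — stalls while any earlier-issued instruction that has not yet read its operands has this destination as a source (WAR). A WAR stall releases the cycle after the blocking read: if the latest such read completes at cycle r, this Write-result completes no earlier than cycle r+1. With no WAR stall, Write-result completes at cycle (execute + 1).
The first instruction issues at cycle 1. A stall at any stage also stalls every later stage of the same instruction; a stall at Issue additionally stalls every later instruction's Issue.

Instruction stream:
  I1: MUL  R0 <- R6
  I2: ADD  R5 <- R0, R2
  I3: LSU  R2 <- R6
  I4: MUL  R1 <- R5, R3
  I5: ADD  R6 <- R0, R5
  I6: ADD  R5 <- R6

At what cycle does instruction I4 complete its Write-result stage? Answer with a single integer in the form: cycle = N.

cycle = 21

c1: I1→MUL
c2: I1 RO | I2→ADD
c3: I3→LSU
c4: I3 RO
c5: I3 EX
c8: I1 EX
c9: I1 WR R0
c10: I2 RO | I4→MUL
c11: I3 WR R2
c12: I2 EX
c13: I2 WR R5
c14: I4 RO | I5→ADD
c15: I5 RO
c17: I5 EX
c18: I5 WR R6
c19: I6→ADD
c20: I4 EX | I6 RO
c21: I4 WR R1
c22: I6 EX
c23: I6 WR R5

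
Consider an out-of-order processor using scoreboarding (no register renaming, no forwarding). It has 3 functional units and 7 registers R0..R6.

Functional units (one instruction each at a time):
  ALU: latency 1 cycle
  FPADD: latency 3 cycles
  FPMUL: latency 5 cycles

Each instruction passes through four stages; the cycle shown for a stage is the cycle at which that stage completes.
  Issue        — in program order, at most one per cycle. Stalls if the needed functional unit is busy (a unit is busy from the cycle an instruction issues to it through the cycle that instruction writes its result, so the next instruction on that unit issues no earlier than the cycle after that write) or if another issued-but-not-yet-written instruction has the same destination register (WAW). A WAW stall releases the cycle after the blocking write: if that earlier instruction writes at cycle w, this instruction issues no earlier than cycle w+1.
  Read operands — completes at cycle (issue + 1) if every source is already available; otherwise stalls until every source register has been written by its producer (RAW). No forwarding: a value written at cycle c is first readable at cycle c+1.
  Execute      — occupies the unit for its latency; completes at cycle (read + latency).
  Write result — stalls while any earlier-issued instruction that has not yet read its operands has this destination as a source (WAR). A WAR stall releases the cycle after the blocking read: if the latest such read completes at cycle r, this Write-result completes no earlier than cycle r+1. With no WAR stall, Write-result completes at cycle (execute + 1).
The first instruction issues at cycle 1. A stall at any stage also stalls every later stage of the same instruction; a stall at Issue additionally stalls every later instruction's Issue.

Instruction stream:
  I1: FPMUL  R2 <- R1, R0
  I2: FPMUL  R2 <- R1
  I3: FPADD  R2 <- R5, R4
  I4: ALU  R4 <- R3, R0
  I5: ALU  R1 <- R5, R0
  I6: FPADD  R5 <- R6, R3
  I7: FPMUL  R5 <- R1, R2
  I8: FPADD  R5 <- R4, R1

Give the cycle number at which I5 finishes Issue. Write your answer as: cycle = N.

cycle = 22

1) issue 1, read 2, done 7, write 8
2) issue 9, read 10, done 15, write 16  <struct: FPMUL busy until I1 writes@8>
3) issue 17, read 18, done 21, write 22  <WAW R2: wait I2 write@16>
4) issue 18, read 19, done 20, write 21
5) issue 22, read 23, done 24, write 25  <struct: ALU busy until I4 writes@21>
6) issue 23, read 24, done 27, write 28
7) issue 29, read 30, done 35, write 36  <WAW R5: wait I6 write@28>
8) issue 37, read 38, done 41, write 42  <WAW R5: wait I7 write@36>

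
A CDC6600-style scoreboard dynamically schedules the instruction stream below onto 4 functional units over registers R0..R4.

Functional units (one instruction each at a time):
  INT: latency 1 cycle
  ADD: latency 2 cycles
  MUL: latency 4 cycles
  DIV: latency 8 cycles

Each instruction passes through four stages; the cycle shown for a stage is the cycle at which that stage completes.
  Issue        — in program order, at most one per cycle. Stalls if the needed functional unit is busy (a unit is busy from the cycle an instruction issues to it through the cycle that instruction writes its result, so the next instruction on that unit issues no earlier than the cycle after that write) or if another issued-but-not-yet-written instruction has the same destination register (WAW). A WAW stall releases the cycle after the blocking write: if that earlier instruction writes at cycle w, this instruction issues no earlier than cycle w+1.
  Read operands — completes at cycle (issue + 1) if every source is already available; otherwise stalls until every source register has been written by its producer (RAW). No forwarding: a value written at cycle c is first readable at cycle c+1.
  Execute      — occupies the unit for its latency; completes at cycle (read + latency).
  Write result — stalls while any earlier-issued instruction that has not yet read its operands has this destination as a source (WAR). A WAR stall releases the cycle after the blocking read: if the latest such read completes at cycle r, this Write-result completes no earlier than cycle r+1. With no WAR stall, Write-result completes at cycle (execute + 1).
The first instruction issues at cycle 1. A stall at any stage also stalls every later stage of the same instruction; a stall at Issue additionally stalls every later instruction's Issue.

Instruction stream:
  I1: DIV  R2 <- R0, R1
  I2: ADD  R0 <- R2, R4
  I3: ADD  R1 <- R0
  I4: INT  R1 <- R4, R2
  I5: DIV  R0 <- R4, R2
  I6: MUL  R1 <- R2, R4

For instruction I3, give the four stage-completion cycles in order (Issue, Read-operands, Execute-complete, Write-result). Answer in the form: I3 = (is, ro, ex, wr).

[1] issue I1 (DIV)
[2] I1 read-ops, issue I2 (ADD)
[10] I1 finished on DIV
[11] I1→R2
[12] I2 read-ops
[14] I2 finished on ADD
[15] I2→R0
[16] issue I3 (ADD)
[17] I3 read-ops
[19] I3 finished on ADD
[20] I3→R1
[21] issue I4 (INT)
[22] I4 read-ops, issue I5 (DIV)
[23] I4 finished on INT, I5 read-ops
[24] I4→R1
[25] issue I6 (MUL)
[26] I6 read-ops
[30] I6 finished on MUL
[31] I5 finished on DIV, I6→R1
[32] I5→R0

I3 = (16, 17, 19, 20)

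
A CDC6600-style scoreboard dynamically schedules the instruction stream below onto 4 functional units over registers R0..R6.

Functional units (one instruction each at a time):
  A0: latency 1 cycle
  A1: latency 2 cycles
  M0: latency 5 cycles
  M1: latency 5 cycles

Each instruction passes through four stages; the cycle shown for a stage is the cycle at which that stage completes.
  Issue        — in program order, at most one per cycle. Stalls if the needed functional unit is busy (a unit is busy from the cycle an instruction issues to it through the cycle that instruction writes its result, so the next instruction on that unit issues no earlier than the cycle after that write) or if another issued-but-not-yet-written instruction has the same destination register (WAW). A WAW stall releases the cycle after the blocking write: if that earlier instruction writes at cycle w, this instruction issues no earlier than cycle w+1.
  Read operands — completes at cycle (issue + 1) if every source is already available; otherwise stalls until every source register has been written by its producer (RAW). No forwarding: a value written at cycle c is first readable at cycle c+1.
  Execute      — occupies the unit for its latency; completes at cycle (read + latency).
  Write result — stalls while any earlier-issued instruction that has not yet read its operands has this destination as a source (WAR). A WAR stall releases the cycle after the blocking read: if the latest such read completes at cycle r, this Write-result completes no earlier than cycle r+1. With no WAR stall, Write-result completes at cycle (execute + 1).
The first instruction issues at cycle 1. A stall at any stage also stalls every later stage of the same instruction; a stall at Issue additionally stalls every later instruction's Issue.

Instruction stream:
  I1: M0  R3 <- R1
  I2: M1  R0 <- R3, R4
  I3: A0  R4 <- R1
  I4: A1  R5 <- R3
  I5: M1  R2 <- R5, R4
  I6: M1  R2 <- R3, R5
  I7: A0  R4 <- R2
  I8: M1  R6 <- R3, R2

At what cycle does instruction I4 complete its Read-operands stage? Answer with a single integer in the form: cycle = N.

cycle = 9

cycle 1: I1 issues→M0
cycle 2: I1 reads | I2 issues→M1
cycle 3: I3 issues→A0
cycle 4: I3 reads | I4 issues→A1
cycle 5: I3 exec-done
cycle 7: I1 exec-done
cycle 8: I1 writes R3
cycle 9: I2 reads | I4 reads
cycle 10: I3 writes R4
cycle 11: I4 exec-done
cycle 12: I4 writes R5
cycle 14: I2 exec-done
cycle 15: I2 writes R0
cycle 16: I5 issues→M1
cycle 17: I5 reads
cycle 22: I5 exec-done
cycle 23: I5 writes R2
cycle 24: I6 issues→M1
cycle 25: I6 reads | I7 issues→A0
cycle 30: I6 exec-done
cycle 31: I6 writes R2
cycle 32: I7 reads | I8 issues→M1
cycle 33: I7 exec-done | I8 reads
cycle 34: I7 writes R4
cycle 38: I8 exec-done
cycle 39: I8 writes R6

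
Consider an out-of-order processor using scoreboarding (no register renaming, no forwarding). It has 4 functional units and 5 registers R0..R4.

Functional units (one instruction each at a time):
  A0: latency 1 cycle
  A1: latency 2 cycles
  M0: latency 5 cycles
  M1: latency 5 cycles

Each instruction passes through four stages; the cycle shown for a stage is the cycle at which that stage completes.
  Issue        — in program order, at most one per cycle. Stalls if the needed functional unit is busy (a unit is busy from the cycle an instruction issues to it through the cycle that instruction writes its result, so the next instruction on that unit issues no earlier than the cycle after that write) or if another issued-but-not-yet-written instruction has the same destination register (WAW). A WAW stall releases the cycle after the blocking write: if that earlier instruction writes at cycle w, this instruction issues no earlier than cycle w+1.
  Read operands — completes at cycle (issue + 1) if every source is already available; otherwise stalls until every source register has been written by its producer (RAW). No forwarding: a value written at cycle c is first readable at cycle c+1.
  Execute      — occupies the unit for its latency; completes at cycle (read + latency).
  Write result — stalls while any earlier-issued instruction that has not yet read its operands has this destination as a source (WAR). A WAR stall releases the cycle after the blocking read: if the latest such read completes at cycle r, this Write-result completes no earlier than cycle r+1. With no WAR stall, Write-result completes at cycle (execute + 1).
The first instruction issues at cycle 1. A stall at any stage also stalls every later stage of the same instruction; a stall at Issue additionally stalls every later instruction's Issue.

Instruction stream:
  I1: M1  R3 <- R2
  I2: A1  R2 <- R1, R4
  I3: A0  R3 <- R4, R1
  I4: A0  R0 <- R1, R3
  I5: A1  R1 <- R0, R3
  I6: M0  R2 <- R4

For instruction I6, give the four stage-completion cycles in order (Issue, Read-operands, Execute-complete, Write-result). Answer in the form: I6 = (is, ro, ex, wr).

I6 = (15, 16, 21, 22)

[1] I1 issues→M1
[2] I1 reads; I2 issues→A1
[3] I2 reads
[5] I2 exec-done
[6] I2 writes R2
[7] I1 exec-done
[8] I1 writes R3
[9] I3 issues→A0
[10] I3 reads
[11] I3 exec-done
[12] I3 writes R3
[13] I4 issues→A0
[14] I4 reads; I5 issues→A1
[15] I4 exec-done; I6 issues→M0
[16] I4 writes R0; I6 reads
[17] I5 reads
[19] I5 exec-done
[20] I5 writes R1
[21] I6 exec-done
[22] I6 writes R2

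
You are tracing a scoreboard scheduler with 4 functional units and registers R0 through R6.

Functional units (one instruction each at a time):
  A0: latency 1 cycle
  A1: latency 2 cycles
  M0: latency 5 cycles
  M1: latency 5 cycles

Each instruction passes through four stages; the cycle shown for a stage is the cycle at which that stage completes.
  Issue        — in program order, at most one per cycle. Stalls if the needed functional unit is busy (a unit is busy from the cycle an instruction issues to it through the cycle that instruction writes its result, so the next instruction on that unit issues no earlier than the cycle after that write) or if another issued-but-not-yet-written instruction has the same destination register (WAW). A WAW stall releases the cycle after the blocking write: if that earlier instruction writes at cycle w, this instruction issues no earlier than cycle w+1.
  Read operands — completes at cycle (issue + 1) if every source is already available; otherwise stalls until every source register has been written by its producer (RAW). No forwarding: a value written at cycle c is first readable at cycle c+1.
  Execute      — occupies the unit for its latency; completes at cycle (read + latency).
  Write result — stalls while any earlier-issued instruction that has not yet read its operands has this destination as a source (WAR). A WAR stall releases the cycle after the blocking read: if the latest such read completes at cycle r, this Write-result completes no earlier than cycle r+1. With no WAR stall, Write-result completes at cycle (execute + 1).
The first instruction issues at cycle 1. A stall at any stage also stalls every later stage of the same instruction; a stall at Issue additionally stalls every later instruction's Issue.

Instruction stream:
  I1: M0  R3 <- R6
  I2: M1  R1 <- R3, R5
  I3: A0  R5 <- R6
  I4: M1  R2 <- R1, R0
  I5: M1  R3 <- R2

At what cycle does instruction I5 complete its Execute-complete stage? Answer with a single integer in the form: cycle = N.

cycle = 30

I1  is:1  ro:2  ex:7  wr:8
I2  is:2  ro:9  ex:14  wr:15  — RAW R3: wait I1 write@8
I3  is:3  ro:4  ex:5  wr:10  — WAR R5: wait I2 read@9
I4  is:16  ro:17  ex:22  wr:23  — struct: M1 busy until I2 writes@15
I5  is:24  ro:25  ex:30  wr:31  — struct: M1 busy until I4 writes@23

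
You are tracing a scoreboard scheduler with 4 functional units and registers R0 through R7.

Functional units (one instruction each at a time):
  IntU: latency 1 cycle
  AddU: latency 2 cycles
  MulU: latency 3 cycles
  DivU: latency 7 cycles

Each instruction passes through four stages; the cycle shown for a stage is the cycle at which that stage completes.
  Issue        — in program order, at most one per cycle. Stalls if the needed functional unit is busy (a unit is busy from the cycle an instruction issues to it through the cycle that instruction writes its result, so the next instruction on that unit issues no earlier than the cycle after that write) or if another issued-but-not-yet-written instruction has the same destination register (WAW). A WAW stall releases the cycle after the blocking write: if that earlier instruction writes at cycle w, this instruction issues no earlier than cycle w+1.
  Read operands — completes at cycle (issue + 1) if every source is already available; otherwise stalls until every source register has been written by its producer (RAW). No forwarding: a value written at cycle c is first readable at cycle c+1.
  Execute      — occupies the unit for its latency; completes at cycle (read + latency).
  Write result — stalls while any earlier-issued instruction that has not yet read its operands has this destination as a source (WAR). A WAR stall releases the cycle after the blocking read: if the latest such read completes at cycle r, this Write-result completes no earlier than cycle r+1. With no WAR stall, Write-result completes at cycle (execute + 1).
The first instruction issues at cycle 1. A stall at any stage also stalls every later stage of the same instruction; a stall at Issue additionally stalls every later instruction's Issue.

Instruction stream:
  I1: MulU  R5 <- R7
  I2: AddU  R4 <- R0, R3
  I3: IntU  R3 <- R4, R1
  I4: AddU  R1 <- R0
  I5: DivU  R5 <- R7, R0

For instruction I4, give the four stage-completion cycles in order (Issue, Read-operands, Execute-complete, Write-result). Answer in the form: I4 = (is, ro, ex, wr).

[1] issue I1 (MulU)
[2] I1 read-ops | issue I2 (AddU)
[3] I2 read-ops | issue I3 (IntU)
[5] I1 finished on MulU | I2 finished on AddU
[6] I1→R5 | I2→R4
[7] I3 read-ops | issue I4 (AddU)
[8] I3 finished on IntU | I4 read-ops | issue I5 (DivU)
[9] I3→R3 | I5 read-ops
[10] I4 finished on AddU
[11] I4→R1
[16] I5 finished on DivU
[17] I5→R5

I4 = (7, 8, 10, 11)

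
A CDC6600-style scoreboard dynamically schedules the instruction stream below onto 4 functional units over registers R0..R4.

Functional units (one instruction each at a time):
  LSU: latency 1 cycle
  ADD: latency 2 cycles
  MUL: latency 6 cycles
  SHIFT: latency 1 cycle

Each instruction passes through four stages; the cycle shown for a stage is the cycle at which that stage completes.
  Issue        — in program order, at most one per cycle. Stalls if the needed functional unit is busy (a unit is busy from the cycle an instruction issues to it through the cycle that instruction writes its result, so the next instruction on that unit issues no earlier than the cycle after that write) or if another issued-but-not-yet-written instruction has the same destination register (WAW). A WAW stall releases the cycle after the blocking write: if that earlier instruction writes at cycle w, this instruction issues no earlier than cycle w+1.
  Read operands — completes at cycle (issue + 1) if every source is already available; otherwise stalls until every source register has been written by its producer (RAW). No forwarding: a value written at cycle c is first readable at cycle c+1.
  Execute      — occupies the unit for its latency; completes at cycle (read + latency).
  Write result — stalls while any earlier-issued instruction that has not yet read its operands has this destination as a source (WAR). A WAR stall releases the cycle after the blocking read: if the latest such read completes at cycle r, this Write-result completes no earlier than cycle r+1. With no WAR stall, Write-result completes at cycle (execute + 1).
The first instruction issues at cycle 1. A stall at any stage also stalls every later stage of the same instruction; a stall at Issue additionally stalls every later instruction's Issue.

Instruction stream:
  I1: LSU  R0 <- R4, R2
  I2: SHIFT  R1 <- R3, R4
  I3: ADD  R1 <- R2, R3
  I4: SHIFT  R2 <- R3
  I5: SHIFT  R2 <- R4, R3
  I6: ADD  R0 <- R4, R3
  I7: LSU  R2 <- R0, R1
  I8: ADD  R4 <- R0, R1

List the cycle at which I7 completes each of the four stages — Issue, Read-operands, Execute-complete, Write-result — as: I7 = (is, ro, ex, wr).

  I1 | 1 | 2 | 3 | 4
  I2 | 2 | 3 | 4 | 5
  I3 | 6 | 7 | 9 | 10   WAW R1: wait I2 write@5
  I4 | 7 | 8 | 9 | 10
  I5 | 11 | 12 | 13 | 14   struct: SHIFT busy until I4 writes@10
  I6 | 12 | 13 | 15 | 16
  I7 | 15 | 17 | 18 | 19   WAW R2: wait I5 write@14 · RAW R0: wait I6 write@16
  I8 | 17 | 18 | 20 | 21   struct: ADD busy until I6 writes@16

I7 = (15, 17, 18, 19)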